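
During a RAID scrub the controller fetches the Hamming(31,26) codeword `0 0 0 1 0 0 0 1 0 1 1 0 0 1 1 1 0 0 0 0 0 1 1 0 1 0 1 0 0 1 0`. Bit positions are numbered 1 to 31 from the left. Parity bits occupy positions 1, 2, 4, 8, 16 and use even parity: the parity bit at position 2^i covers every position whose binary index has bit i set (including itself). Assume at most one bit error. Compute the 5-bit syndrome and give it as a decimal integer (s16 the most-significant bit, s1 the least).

s1: b1⊕b3⊕b5⊕b7⊕b9⊕b11⊕b13⊕b15⊕b17⊕b19⊕b21⊕b23⊕b25⊕b27⊕b29⊕b31 = 0⊕0⊕0⊕0⊕0⊕1⊕0⊕1⊕0⊕0⊕0⊕1⊕1⊕1⊕0⊕0 = 1
s2: b2⊕b3⊕b6⊕b7⊕b10⊕b11⊕b14⊕b15⊕b18⊕b19⊕b22⊕b23⊕b26⊕b27⊕b30⊕b31 = 0⊕0⊕0⊕0⊕1⊕1⊕1⊕1⊕0⊕0⊕1⊕1⊕0⊕1⊕1⊕0 = 0
s4: b4⊕b5⊕b6⊕b7⊕b12⊕b13⊕b14⊕b15⊕b20⊕b21⊕b22⊕b23⊕b28⊕b29⊕b30⊕b31 = 1⊕0⊕0⊕0⊕0⊕0⊕1⊕1⊕0⊕0⊕1⊕1⊕0⊕0⊕1⊕0 = 0
s8: b8⊕b9⊕b10⊕b11⊕b12⊕b13⊕b14⊕b15⊕b24⊕b25⊕b26⊕b27⊕b28⊕b29⊕b30⊕b31 = 1⊕0⊕1⊕1⊕0⊕0⊕1⊕1⊕0⊕1⊕0⊕1⊕0⊕0⊕1⊕0 = 0
s16: b16⊕b17⊕b18⊕b19⊕b20⊕b21⊕b22⊕b23⊕b24⊕b25⊕b26⊕b27⊕b28⊕b29⊕b30⊕b31 = 1⊕0⊕0⊕0⊕0⊕0⊕1⊕1⊕0⊕1⊕0⊕1⊕0⊕0⊕1⊕0 = 0
Syndrome (s16...s1) = 00001 → position 1.

1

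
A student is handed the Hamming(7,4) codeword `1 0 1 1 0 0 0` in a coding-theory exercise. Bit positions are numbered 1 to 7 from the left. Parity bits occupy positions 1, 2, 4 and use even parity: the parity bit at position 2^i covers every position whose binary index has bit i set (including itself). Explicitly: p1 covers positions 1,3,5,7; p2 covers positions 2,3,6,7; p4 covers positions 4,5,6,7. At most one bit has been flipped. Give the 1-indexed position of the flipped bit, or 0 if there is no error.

s1: b1⊕b3⊕b5⊕b7 = 1⊕1⊕0⊕0 = 0
s2: b2⊕b3⊕b6⊕b7 = 0⊕1⊕0⊕0 = 1
s4: b4⊕b5⊕b6⊕b7 = 1⊕0⊕0⊕0 = 1
Syndrome (s4...s1) = 110 → position 6.

6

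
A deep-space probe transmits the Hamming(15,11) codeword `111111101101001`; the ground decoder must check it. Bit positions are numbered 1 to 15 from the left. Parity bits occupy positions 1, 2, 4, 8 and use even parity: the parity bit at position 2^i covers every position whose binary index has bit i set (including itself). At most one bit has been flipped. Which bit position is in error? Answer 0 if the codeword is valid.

s1: b1⊕b3⊕b5⊕b7⊕b9⊕b11⊕b13⊕b15 = 1⊕1⊕1⊕1⊕1⊕0⊕0⊕1 = 0
s2: b2⊕b3⊕b6⊕b7⊕b10⊕b11⊕b14⊕b15 = 1⊕1⊕1⊕1⊕1⊕0⊕0⊕1 = 0
s4: b4⊕b5⊕b6⊕b7⊕b12⊕b13⊕b14⊕b15 = 1⊕1⊕1⊕1⊕1⊕0⊕0⊕1 = 0
s8: b8⊕b9⊕b10⊕b11⊕b12⊕b13⊕b14⊕b15 = 0⊕1⊕1⊕0⊕1⊕0⊕0⊕1 = 0
Syndrome (s8...s1) = 0000 → position 0 (no error).

0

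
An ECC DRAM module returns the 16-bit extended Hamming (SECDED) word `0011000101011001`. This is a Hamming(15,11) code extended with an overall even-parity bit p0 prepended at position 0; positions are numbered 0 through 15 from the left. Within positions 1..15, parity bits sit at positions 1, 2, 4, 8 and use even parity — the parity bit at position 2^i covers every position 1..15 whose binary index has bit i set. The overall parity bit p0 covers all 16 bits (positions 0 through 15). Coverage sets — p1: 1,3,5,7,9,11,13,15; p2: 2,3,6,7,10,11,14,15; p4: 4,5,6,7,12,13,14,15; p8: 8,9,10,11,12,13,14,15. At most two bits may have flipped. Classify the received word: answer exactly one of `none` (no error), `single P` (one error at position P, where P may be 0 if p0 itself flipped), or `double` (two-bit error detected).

single 7

s1: b1⊕b3⊕b5⊕b7⊕b9⊕b11⊕b13⊕b15 = 0⊕1⊕0⊕1⊕1⊕1⊕0⊕1 = 1
s2: b2⊕b3⊕b6⊕b7⊕b10⊕b11⊕b14⊕b15 = 1⊕1⊕0⊕1⊕0⊕1⊕0⊕1 = 1
s4: b4⊕b5⊕b6⊕b7⊕b12⊕b13⊕b14⊕b15 = 0⊕0⊕0⊕1⊕1⊕0⊕0⊕1 = 1
s8: b8⊕b9⊕b10⊕b11⊕b12⊕b13⊕b14⊕b15 = 0⊕1⊕0⊕1⊕1⊕0⊕0⊕1 = 0
Syndrome (s8...s1) = 0111 → position 7.
Overall parity (XOR of all 16 bits, including p0): 0⊕0⊕1⊕1⊕0⊕0⊕0⊕1⊕0⊕1⊕0⊕1⊕1⊕0⊕0⊕1 = 1
Overall=1, syndrome position=7 → single-bit error at position 7.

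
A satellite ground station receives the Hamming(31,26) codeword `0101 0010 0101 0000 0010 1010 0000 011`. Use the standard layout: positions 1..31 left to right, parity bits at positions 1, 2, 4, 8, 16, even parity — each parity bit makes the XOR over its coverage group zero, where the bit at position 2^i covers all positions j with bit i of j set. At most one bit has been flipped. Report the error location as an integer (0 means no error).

23

s1: b1⊕b3⊕b5⊕b7⊕b9⊕b11⊕b13⊕b15⊕b17⊕b19⊕b21⊕b23⊕b25⊕b27⊕b29⊕b31 = 0⊕0⊕0⊕1⊕0⊕0⊕0⊕0⊕0⊕1⊕1⊕1⊕0⊕0⊕0⊕1 = 1
s2: b2⊕b3⊕b6⊕b7⊕b10⊕b11⊕b14⊕b15⊕b18⊕b19⊕b22⊕b23⊕b26⊕b27⊕b30⊕b31 = 1⊕0⊕0⊕1⊕1⊕0⊕0⊕0⊕0⊕1⊕0⊕1⊕0⊕0⊕1⊕1 = 1
s4: b4⊕b5⊕b6⊕b7⊕b12⊕b13⊕b14⊕b15⊕b20⊕b21⊕b22⊕b23⊕b28⊕b29⊕b30⊕b31 = 1⊕0⊕0⊕1⊕1⊕0⊕0⊕0⊕0⊕1⊕0⊕1⊕0⊕0⊕1⊕1 = 1
s8: b8⊕b9⊕b10⊕b11⊕b12⊕b13⊕b14⊕b15⊕b24⊕b25⊕b26⊕b27⊕b28⊕b29⊕b30⊕b31 = 0⊕0⊕1⊕0⊕1⊕0⊕0⊕0⊕0⊕0⊕0⊕0⊕0⊕0⊕1⊕1 = 0
s16: b16⊕b17⊕b18⊕b19⊕b20⊕b21⊕b22⊕b23⊕b24⊕b25⊕b26⊕b27⊕b28⊕b29⊕b30⊕b31 = 0⊕0⊕0⊕1⊕0⊕1⊕0⊕1⊕0⊕0⊕0⊕0⊕0⊕0⊕1⊕1 = 1
Syndrome (s16...s1) = 10111 → position 23.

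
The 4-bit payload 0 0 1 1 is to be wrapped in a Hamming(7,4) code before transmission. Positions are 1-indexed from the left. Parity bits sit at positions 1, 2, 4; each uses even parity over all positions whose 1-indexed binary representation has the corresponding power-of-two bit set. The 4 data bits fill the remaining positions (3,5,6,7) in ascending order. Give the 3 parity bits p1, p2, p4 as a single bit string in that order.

100

Place data bits at non-power-of-two positions: b3=0, b5=0, b6=1, b7=1.
p1 = XOR of data positions {3,5,7} = 0⊕0⊕1 = 1
p2 = XOR of data positions {3,6,7} = 0⊕1⊕1 = 0
p4 = XOR of data positions {5,6,7} = 0⊕1⊕1 = 0
Parity bits p1,p2,p4 = 100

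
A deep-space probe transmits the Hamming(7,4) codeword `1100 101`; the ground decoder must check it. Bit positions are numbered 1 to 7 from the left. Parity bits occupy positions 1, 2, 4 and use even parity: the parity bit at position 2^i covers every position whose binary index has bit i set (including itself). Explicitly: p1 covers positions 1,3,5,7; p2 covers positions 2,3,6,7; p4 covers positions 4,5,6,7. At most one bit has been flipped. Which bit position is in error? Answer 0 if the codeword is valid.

1

s1: b1⊕b3⊕b5⊕b7 = 1⊕0⊕1⊕1 = 1
s2: b2⊕b3⊕b6⊕b7 = 1⊕0⊕0⊕1 = 0
s4: b4⊕b5⊕b6⊕b7 = 0⊕1⊕0⊕1 = 0
Syndrome (s4...s1) = 001 → position 1.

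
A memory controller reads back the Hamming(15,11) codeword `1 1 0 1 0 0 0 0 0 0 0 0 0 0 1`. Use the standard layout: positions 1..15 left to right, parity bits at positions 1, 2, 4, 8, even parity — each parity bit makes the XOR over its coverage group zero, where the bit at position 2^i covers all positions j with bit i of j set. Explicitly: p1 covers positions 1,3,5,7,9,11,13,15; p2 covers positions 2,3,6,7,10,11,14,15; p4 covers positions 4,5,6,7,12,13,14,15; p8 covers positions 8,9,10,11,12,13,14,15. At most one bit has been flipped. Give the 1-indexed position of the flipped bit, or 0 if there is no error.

8

s1: b1⊕b3⊕b5⊕b7⊕b9⊕b11⊕b13⊕b15 = 1⊕0⊕0⊕0⊕0⊕0⊕0⊕1 = 0
s2: b2⊕b3⊕b6⊕b7⊕b10⊕b11⊕b14⊕b15 = 1⊕0⊕0⊕0⊕0⊕0⊕0⊕1 = 0
s4: b4⊕b5⊕b6⊕b7⊕b12⊕b13⊕b14⊕b15 = 1⊕0⊕0⊕0⊕0⊕0⊕0⊕1 = 0
s8: b8⊕b9⊕b10⊕b11⊕b12⊕b13⊕b14⊕b15 = 0⊕0⊕0⊕0⊕0⊕0⊕0⊕1 = 1
Syndrome (s8...s1) = 1000 → position 8.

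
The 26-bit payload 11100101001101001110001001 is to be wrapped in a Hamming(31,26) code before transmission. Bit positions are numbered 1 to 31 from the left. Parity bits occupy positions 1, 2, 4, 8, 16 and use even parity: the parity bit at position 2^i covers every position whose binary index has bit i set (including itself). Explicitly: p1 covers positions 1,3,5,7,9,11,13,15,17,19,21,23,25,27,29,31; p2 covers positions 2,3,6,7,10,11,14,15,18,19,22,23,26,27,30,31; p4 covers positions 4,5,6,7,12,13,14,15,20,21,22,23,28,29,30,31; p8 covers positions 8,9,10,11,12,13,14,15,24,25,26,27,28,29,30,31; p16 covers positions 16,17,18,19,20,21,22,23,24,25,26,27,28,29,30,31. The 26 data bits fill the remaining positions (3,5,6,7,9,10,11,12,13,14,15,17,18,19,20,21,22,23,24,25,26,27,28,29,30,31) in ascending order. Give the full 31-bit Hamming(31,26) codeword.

1010110001010011101001110001001

Place data bits at non-power-of-two positions: b3=1, b5=1, b6=1, b7=0, b9=0, b10=1, b11=0, b12=1, b13=0, b14=0, b15=1, b17=1, b18=0, b19=1, b20=0, b21=0, b22=1, b23=1, b24=1, b25=0, b26=0, b27=0, b28=1, b29=0, b30=0, b31=1.
p1 = XOR of data positions {3,5,7,9,11,13,15,17,19,21,23,25,27,29,31} = 1⊕1⊕0⊕0⊕0⊕0⊕1⊕1⊕1⊕0⊕1⊕0⊕0⊕0⊕1 = 1
p2 = XOR of data positions {3,6,7,10,11,14,15,18,19,22,23,26,27,30,31} = 1⊕1⊕0⊕1⊕0⊕0⊕1⊕0⊕1⊕1⊕1⊕0⊕0⊕0⊕1 = 0
p4 = XOR of data positions {5,6,7,12,13,14,15,20,21,22,23,28,29,30,31} = 1⊕1⊕0⊕1⊕0⊕0⊕1⊕0⊕0⊕1⊕1⊕1⊕0⊕0⊕1 = 0
p8 = XOR of data positions {9,10,11,12,13,14,15,24,25,26,27,28,29,30,31} = 0⊕1⊕0⊕1⊕0⊕0⊕1⊕1⊕0⊕0⊕0⊕1⊕0⊕0⊕1 = 0
p16 = XOR of data positions {17,18,19,20,21,22,23,24,25,26,27,28,29,30,31} = 1⊕0⊕1⊕0⊕0⊕1⊕1⊕1⊕0⊕0⊕0⊕1⊕0⊕0⊕1 = 1
Codeword b1..b31 = 1010110001010011101001110001001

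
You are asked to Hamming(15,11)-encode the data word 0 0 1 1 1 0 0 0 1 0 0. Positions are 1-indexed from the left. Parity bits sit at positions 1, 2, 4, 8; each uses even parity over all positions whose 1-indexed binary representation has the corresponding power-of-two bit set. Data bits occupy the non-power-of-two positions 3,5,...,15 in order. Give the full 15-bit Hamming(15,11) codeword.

Place data bits at non-power-of-two positions: b3=0, b5=0, b6=1, b7=1, b9=1, b10=0, b11=0, b12=0, b13=1, b14=0, b15=0.
p1 = XOR of data positions {3,5,7,9,11,13,15} = 0⊕0⊕1⊕1⊕0⊕1⊕0 = 1
p2 = XOR of data positions {3,6,7,10,11,14,15} = 0⊕1⊕1⊕0⊕0⊕0⊕0 = 0
p4 = XOR of data positions {5,6,7,12,13,14,15} = 0⊕1⊕1⊕0⊕1⊕0⊕0 = 1
p8 = XOR of data positions {9,10,11,12,13,14,15} = 1⊕0⊕0⊕0⊕1⊕0⊕0 = 0
Codeword b1..b15 = 100101101000100

100101101000100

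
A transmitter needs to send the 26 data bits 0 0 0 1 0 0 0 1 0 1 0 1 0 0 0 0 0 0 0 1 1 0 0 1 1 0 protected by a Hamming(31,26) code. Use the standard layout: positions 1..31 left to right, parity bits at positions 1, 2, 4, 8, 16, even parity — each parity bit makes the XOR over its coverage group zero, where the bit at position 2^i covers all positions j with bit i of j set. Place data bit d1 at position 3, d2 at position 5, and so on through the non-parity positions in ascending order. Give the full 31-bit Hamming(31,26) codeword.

0001001000010101100000001100110

Place data bits at non-power-of-two positions: b3=0, b5=0, b6=0, b7=1, b9=0, b10=0, b11=0, b12=1, b13=0, b14=1, b15=0, b17=1, b18=0, b19=0, b20=0, b21=0, b22=0, b23=0, b24=0, b25=1, b26=1, b27=0, b28=0, b29=1, b30=1, b31=0.
p1 = XOR of data positions {3,5,7,9,11,13,15,17,19,21,23,25,27,29,31} = 0⊕0⊕1⊕0⊕0⊕0⊕0⊕1⊕0⊕0⊕0⊕1⊕0⊕1⊕0 = 0
p2 = XOR of data positions {3,6,7,10,11,14,15,18,19,22,23,26,27,30,31} = 0⊕0⊕1⊕0⊕0⊕1⊕0⊕0⊕0⊕0⊕0⊕1⊕0⊕1⊕0 = 0
p4 = XOR of data positions {5,6,7,12,13,14,15,20,21,22,23,28,29,30,31} = 0⊕0⊕1⊕1⊕0⊕1⊕0⊕0⊕0⊕0⊕0⊕0⊕1⊕1⊕0 = 1
p8 = XOR of data positions {9,10,11,12,13,14,15,24,25,26,27,28,29,30,31} = 0⊕0⊕0⊕1⊕0⊕1⊕0⊕0⊕1⊕1⊕0⊕0⊕1⊕1⊕0 = 0
p16 = XOR of data positions {17,18,19,20,21,22,23,24,25,26,27,28,29,30,31} = 1⊕0⊕0⊕0⊕0⊕0⊕0⊕0⊕1⊕1⊕0⊕0⊕1⊕1⊕0 = 1
Codeword b1..b31 = 0001001000010101100000001100110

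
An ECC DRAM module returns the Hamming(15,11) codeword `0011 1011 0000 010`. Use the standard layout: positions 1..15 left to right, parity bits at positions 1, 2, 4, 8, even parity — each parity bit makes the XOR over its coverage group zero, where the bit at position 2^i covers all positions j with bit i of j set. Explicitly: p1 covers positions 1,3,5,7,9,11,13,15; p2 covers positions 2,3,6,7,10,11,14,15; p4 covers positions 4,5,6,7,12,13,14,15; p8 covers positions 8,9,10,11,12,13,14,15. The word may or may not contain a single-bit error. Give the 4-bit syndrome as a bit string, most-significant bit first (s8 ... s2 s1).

s1: b1⊕b3⊕b5⊕b7⊕b9⊕b11⊕b13⊕b15 = 0⊕1⊕1⊕1⊕0⊕0⊕0⊕0 = 1
s2: b2⊕b3⊕b6⊕b7⊕b10⊕b11⊕b14⊕b15 = 0⊕1⊕0⊕1⊕0⊕0⊕1⊕0 = 1
s4: b4⊕b5⊕b6⊕b7⊕b12⊕b13⊕b14⊕b15 = 1⊕1⊕0⊕1⊕0⊕0⊕1⊕0 = 0
s8: b8⊕b9⊕b10⊕b11⊕b12⊕b13⊕b14⊕b15 = 1⊕0⊕0⊕0⊕0⊕0⊕1⊕0 = 0
Syndrome (s8...s1) = 0011 → position 3.

0011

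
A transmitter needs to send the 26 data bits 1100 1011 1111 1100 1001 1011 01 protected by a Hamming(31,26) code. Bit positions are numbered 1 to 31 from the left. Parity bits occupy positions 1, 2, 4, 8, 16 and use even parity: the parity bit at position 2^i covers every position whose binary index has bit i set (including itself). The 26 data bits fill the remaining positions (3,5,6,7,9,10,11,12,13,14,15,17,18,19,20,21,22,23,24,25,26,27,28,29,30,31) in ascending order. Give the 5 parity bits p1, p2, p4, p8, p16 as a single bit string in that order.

Place data bits at non-power-of-two positions: b3=1, b5=1, b6=0, b7=0, b9=1, b10=0, b11=1, b12=1, b13=1, b14=1, b15=1, b17=1, b18=1, b19=1, b20=0, b21=0, b22=1, b23=0, b24=0, b25=1, b26=1, b27=0, b28=1, b29=1, b30=0, b31=1.
p1 = XOR of data positions {3,5,7,9,11,13,15,17,19,21,23,25,27,29,31} = 1⊕1⊕0⊕1⊕1⊕1⊕1⊕1⊕1⊕0⊕0⊕1⊕0⊕1⊕1 = 1
p2 = XOR of data positions {3,6,7,10,11,14,15,18,19,22,23,26,27,30,31} = 1⊕0⊕0⊕0⊕1⊕1⊕1⊕1⊕1⊕1⊕0⊕1⊕0⊕0⊕1 = 1
p4 = XOR of data positions {5,6,7,12,13,14,15,20,21,22,23,28,29,30,31} = 1⊕0⊕0⊕1⊕1⊕1⊕1⊕0⊕0⊕1⊕0⊕1⊕1⊕0⊕1 = 1
p8 = XOR of data positions {9,10,11,12,13,14,15,24,25,26,27,28,29,30,31} = 1⊕0⊕1⊕1⊕1⊕1⊕1⊕0⊕1⊕1⊕0⊕1⊕1⊕0⊕1 = 1
p16 = XOR of data positions {17,18,19,20,21,22,23,24,25,26,27,28,29,30,31} = 1⊕1⊕1⊕0⊕0⊕1⊕0⊕0⊕1⊕1⊕0⊕1⊕1⊕0⊕1 = 1
Parity bits p1,p2,p4,p8,p16 = 11111

11111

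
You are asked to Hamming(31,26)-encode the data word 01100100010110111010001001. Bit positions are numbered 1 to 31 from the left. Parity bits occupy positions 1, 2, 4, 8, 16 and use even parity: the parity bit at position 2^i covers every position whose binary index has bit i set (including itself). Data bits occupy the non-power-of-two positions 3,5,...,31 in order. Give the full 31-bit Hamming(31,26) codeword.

0000110101000100110111010001001

Place data bits at non-power-of-two positions: b3=0, b5=1, b6=1, b7=0, b9=0, b10=1, b11=0, b12=0, b13=0, b14=1, b15=0, b17=1, b18=1, b19=0, b20=1, b21=1, b22=1, b23=0, b24=1, b25=0, b26=0, b27=0, b28=1, b29=0, b30=0, b31=1.
p1 = XOR of data positions {3,5,7,9,11,13,15,17,19,21,23,25,27,29,31} = 0⊕1⊕0⊕0⊕0⊕0⊕0⊕1⊕0⊕1⊕0⊕0⊕0⊕0⊕1 = 0
p2 = XOR of data positions {3,6,7,10,11,14,15,18,19,22,23,26,27,30,31} = 0⊕1⊕0⊕1⊕0⊕1⊕0⊕1⊕0⊕1⊕0⊕0⊕0⊕0⊕1 = 0
p4 = XOR of data positions {5,6,7,12,13,14,15,20,21,22,23,28,29,30,31} = 1⊕1⊕0⊕0⊕0⊕1⊕0⊕1⊕1⊕1⊕0⊕1⊕0⊕0⊕1 = 0
p8 = XOR of data positions {9,10,11,12,13,14,15,24,25,26,27,28,29,30,31} = 0⊕1⊕0⊕0⊕0⊕1⊕0⊕1⊕0⊕0⊕0⊕1⊕0⊕0⊕1 = 1
p16 = XOR of data positions {17,18,19,20,21,22,23,24,25,26,27,28,29,30,31} = 1⊕1⊕0⊕1⊕1⊕1⊕0⊕1⊕0⊕0⊕0⊕1⊕0⊕0⊕1 = 0
Codeword b1..b31 = 0000110101000100110111010001001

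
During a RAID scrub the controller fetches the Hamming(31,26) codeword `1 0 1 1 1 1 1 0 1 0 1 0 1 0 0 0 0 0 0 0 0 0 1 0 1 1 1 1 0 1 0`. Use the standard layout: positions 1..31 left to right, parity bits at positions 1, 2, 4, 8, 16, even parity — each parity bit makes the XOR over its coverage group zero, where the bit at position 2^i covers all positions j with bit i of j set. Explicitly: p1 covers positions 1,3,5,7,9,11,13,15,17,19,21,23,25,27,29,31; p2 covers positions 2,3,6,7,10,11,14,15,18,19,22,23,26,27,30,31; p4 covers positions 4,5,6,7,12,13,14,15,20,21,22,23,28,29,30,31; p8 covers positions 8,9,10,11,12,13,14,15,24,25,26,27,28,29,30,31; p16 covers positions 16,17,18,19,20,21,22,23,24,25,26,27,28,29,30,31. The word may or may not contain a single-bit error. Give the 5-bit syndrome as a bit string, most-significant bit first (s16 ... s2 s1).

s1: b1⊕b3⊕b5⊕b7⊕b9⊕b11⊕b13⊕b15⊕b17⊕b19⊕b21⊕b23⊕b25⊕b27⊕b29⊕b31 = 1⊕1⊕1⊕1⊕1⊕1⊕1⊕0⊕0⊕0⊕0⊕1⊕1⊕1⊕0⊕0 = 0
s2: b2⊕b3⊕b6⊕b7⊕b10⊕b11⊕b14⊕b15⊕b18⊕b19⊕b22⊕b23⊕b26⊕b27⊕b30⊕b31 = 0⊕1⊕1⊕1⊕0⊕1⊕0⊕0⊕0⊕0⊕0⊕1⊕1⊕1⊕1⊕0 = 0
s4: b4⊕b5⊕b6⊕b7⊕b12⊕b13⊕b14⊕b15⊕b20⊕b21⊕b22⊕b23⊕b28⊕b29⊕b30⊕b31 = 1⊕1⊕1⊕1⊕0⊕1⊕0⊕0⊕0⊕0⊕0⊕1⊕1⊕0⊕1⊕0 = 0
s8: b8⊕b9⊕b10⊕b11⊕b12⊕b13⊕b14⊕b15⊕b24⊕b25⊕b26⊕b27⊕b28⊕b29⊕b30⊕b31 = 0⊕1⊕0⊕1⊕0⊕1⊕0⊕0⊕0⊕1⊕1⊕1⊕1⊕0⊕1⊕0 = 0
s16: b16⊕b17⊕b18⊕b19⊕b20⊕b21⊕b22⊕b23⊕b24⊕b25⊕b26⊕b27⊕b28⊕b29⊕b30⊕b31 = 0⊕0⊕0⊕0⊕0⊕0⊕0⊕1⊕0⊕1⊕1⊕1⊕1⊕0⊕1⊕0 = 0
Syndrome (s16...s1) = 00000 → position 0 (no error).

00000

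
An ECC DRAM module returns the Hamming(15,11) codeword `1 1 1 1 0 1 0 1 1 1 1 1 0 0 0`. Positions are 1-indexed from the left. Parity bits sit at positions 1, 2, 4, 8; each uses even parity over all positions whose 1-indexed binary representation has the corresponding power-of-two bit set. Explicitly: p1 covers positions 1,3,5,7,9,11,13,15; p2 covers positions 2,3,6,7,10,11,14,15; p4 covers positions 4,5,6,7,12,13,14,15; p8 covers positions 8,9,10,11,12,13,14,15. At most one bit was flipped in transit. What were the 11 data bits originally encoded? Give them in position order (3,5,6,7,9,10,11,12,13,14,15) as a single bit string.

s1: b1⊕b3⊕b5⊕b7⊕b9⊕b11⊕b13⊕b15 = 1⊕1⊕0⊕0⊕1⊕1⊕0⊕0 = 0
s2: b2⊕b3⊕b6⊕b7⊕b10⊕b11⊕b14⊕b15 = 1⊕1⊕1⊕0⊕1⊕1⊕0⊕0 = 1
s4: b4⊕b5⊕b6⊕b7⊕b12⊕b13⊕b14⊕b15 = 1⊕0⊕1⊕0⊕1⊕0⊕0⊕0 = 1
s8: b8⊕b9⊕b10⊕b11⊕b12⊕b13⊕b14⊕b15 = 1⊕1⊕1⊕1⊕1⊕0⊕0⊕0 = 1
Syndrome (s8...s1) = 1110 → position 14.
Flip bit 14: corrected codeword = 111101011111010
Data bits at positions 3,5,6,7,9,10,11,12,13,14,15: 10101111010

10101111010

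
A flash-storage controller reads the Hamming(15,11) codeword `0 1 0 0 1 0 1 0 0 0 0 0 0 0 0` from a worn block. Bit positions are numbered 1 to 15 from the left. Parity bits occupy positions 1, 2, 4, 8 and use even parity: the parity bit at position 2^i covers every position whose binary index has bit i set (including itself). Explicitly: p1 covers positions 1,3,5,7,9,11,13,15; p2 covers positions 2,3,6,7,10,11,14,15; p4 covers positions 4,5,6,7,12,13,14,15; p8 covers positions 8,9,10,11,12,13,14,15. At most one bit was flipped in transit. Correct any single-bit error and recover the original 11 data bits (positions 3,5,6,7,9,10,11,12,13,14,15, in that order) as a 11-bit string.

01010000000

s1: b1⊕b3⊕b5⊕b7⊕b9⊕b11⊕b13⊕b15 = 0⊕0⊕1⊕1⊕0⊕0⊕0⊕0 = 0
s2: b2⊕b3⊕b6⊕b7⊕b10⊕b11⊕b14⊕b15 = 1⊕0⊕0⊕1⊕0⊕0⊕0⊕0 = 0
s4: b4⊕b5⊕b6⊕b7⊕b12⊕b13⊕b14⊕b15 = 0⊕1⊕0⊕1⊕0⊕0⊕0⊕0 = 0
s8: b8⊕b9⊕b10⊕b11⊕b12⊕b13⊕b14⊕b15 = 0⊕0⊕0⊕0⊕0⊕0⊕0⊕0 = 0
Syndrome (s8...s1) = 0000 → position 0 (no error).
No correction needed.
Data bits at positions 3,5,6,7,9,10,11,12,13,14,15: 01010000000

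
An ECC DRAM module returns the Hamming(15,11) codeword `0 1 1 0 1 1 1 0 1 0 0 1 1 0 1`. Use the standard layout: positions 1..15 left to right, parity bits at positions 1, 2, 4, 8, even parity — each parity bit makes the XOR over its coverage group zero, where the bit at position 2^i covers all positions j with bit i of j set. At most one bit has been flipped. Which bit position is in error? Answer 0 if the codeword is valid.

2

s1: b1⊕b3⊕b5⊕b7⊕b9⊕b11⊕b13⊕b15 = 0⊕1⊕1⊕1⊕1⊕0⊕1⊕1 = 0
s2: b2⊕b3⊕b6⊕b7⊕b10⊕b11⊕b14⊕b15 = 1⊕1⊕1⊕1⊕0⊕0⊕0⊕1 = 1
s4: b4⊕b5⊕b6⊕b7⊕b12⊕b13⊕b14⊕b15 = 0⊕1⊕1⊕1⊕1⊕1⊕0⊕1 = 0
s8: b8⊕b9⊕b10⊕b11⊕b12⊕b13⊕b14⊕b15 = 0⊕1⊕0⊕0⊕1⊕1⊕0⊕1 = 0
Syndrome (s8...s1) = 0010 → position 2.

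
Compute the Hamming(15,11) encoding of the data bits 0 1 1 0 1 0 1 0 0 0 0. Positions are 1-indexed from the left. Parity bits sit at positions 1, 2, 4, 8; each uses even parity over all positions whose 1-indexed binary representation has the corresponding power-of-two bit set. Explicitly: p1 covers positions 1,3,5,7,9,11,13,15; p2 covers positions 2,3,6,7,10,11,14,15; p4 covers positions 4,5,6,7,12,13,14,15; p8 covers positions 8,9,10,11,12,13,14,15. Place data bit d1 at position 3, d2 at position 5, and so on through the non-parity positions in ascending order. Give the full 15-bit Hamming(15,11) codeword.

100011001010000

Place data bits at non-power-of-two positions: b3=0, b5=1, b6=1, b7=0, b9=1, b10=0, b11=1, b12=0, b13=0, b14=0, b15=0.
p1 = XOR of data positions {3,5,7,9,11,13,15} = 0⊕1⊕0⊕1⊕1⊕0⊕0 = 1
p2 = XOR of data positions {3,6,7,10,11,14,15} = 0⊕1⊕0⊕0⊕1⊕0⊕0 = 0
p4 = XOR of data positions {5,6,7,12,13,14,15} = 1⊕1⊕0⊕0⊕0⊕0⊕0 = 0
p8 = XOR of data positions {9,10,11,12,13,14,15} = 1⊕0⊕1⊕0⊕0⊕0⊕0 = 0
Codeword b1..b15 = 100011001010000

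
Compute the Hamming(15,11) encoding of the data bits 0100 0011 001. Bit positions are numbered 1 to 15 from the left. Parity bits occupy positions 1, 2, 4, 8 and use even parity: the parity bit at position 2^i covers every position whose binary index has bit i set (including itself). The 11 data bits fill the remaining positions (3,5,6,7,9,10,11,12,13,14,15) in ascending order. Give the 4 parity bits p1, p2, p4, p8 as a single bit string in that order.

Place data bits at non-power-of-two positions: b3=0, b5=1, b6=0, b7=0, b9=0, b10=0, b11=1, b12=1, b13=0, b14=0, b15=1.
p1 = XOR of data positions {3,5,7,9,11,13,15} = 0⊕1⊕0⊕0⊕1⊕0⊕1 = 1
p2 = XOR of data positions {3,6,7,10,11,14,15} = 0⊕0⊕0⊕0⊕1⊕0⊕1 = 0
p4 = XOR of data positions {5,6,7,12,13,14,15} = 1⊕0⊕0⊕1⊕0⊕0⊕1 = 1
p8 = XOR of data positions {9,10,11,12,13,14,15} = 0⊕0⊕1⊕1⊕0⊕0⊕1 = 1
Parity bits p1,p2,p4,p8 = 1011

1011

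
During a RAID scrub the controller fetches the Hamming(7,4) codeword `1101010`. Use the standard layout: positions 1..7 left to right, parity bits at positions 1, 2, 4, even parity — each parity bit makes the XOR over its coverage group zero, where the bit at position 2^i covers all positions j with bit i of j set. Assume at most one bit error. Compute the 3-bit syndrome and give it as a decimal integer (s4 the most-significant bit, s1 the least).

1

s1: b1⊕b3⊕b5⊕b7 = 1⊕0⊕0⊕0 = 1
s2: b2⊕b3⊕b6⊕b7 = 1⊕0⊕1⊕0 = 0
s4: b4⊕b5⊕b6⊕b7 = 1⊕0⊕1⊕0 = 0
Syndrome (s4...s1) = 001 → position 1.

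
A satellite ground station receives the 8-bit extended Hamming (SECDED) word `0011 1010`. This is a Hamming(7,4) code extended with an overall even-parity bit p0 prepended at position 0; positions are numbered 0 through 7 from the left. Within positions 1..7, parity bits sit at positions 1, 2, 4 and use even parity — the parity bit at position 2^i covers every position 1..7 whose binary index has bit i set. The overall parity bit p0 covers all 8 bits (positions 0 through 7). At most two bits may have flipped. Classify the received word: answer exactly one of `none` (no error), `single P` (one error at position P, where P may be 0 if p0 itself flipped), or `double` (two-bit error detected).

double

s1: b1⊕b3⊕b5⊕b7 = 0⊕1⊕0⊕0 = 1
s2: b2⊕b3⊕b6⊕b7 = 1⊕1⊕1⊕0 = 1
s4: b4⊕b5⊕b6⊕b7 = 1⊕0⊕1⊕0 = 0
Syndrome (s4...s1) = 011 → position 3.
Overall parity (XOR of all 8 bits, including p0): 0⊕0⊕1⊕1⊕1⊕0⊕1⊕0 = 0
Overall=0, syndrome position=3 → double-bit error detected (uncorrectable).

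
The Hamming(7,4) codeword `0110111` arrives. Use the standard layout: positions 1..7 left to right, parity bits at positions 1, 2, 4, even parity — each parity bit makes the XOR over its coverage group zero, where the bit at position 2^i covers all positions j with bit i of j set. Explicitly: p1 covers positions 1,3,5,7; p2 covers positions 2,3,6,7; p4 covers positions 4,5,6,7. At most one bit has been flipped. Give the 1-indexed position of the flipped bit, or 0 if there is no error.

5

s1: b1⊕b3⊕b5⊕b7 = 0⊕1⊕1⊕1 = 1
s2: b2⊕b3⊕b6⊕b7 = 1⊕1⊕1⊕1 = 0
s4: b4⊕b5⊕b6⊕b7 = 0⊕1⊕1⊕1 = 1
Syndrome (s4...s1) = 101 → position 5.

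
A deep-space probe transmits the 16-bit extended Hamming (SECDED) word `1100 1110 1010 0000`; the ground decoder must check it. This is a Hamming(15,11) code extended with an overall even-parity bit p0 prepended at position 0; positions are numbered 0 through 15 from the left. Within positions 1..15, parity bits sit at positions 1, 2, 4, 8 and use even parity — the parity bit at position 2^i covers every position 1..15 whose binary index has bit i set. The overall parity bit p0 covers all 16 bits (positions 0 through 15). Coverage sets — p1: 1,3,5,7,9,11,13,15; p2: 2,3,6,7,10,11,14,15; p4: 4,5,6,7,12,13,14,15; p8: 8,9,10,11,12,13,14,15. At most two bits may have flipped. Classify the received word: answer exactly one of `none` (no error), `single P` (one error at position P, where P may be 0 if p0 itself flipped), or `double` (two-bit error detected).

single 4

s1: b1⊕b3⊕b5⊕b7⊕b9⊕b11⊕b13⊕b15 = 1⊕0⊕1⊕0⊕0⊕0⊕0⊕0 = 0
s2: b2⊕b3⊕b6⊕b7⊕b10⊕b11⊕b14⊕b15 = 0⊕0⊕1⊕0⊕1⊕0⊕0⊕0 = 0
s4: b4⊕b5⊕b6⊕b7⊕b12⊕b13⊕b14⊕b15 = 1⊕1⊕1⊕0⊕0⊕0⊕0⊕0 = 1
s8: b8⊕b9⊕b10⊕b11⊕b12⊕b13⊕b14⊕b15 = 1⊕0⊕1⊕0⊕0⊕0⊕0⊕0 = 0
Syndrome (s8...s1) = 0100 → position 4.
Overall parity (XOR of all 16 bits, including p0): 1⊕1⊕0⊕0⊕1⊕1⊕1⊕0⊕1⊕0⊕1⊕0⊕0⊕0⊕0⊕0 = 1
Overall=1, syndrome position=4 → single-bit error at position 4.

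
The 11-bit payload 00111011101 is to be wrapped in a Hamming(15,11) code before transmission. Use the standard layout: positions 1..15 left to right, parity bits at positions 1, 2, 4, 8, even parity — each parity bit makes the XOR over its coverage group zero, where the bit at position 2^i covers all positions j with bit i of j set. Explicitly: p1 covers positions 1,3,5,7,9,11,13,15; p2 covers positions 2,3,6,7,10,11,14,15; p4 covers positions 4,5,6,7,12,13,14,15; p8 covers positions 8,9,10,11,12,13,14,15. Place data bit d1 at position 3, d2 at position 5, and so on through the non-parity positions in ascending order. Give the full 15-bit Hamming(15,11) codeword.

100101111011101

Place data bits at non-power-of-two positions: b3=0, b5=0, b6=1, b7=1, b9=1, b10=0, b11=1, b12=1, b13=1, b14=0, b15=1.
p1 = XOR of data positions {3,5,7,9,11,13,15} = 0⊕0⊕1⊕1⊕1⊕1⊕1 = 1
p2 = XOR of data positions {3,6,7,10,11,14,15} = 0⊕1⊕1⊕0⊕1⊕0⊕1 = 0
p4 = XOR of data positions {5,6,7,12,13,14,15} = 0⊕1⊕1⊕1⊕1⊕0⊕1 = 1
p8 = XOR of data positions {9,10,11,12,13,14,15} = 1⊕0⊕1⊕1⊕1⊕0⊕1 = 1
Codeword b1..b15 = 100101111011101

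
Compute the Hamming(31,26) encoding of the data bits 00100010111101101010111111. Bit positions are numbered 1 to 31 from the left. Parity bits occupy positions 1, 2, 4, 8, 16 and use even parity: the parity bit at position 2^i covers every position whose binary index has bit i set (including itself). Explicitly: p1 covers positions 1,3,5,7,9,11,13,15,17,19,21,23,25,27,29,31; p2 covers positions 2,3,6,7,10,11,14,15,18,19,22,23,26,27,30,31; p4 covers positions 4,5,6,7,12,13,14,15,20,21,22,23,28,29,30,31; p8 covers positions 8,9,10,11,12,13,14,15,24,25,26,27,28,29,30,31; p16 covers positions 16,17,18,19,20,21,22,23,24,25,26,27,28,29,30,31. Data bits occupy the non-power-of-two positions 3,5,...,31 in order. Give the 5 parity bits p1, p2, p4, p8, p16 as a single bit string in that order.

Place data bits at non-power-of-two positions: b3=0, b5=0, b6=1, b7=0, b9=0, b10=0, b11=1, b12=0, b13=1, b14=1, b15=1, b17=1, b18=0, b19=1, b20=1, b21=0, b22=1, b23=0, b24=1, b25=0, b26=1, b27=1, b28=1, b29=1, b30=1, b31=1.
p1 = XOR of data positions {3,5,7,9,11,13,15,17,19,21,23,25,27,29,31} = 0⊕0⊕0⊕0⊕1⊕1⊕1⊕1⊕1⊕0⊕0⊕0⊕1⊕1⊕1 = 0
p2 = XOR of data positions {3,6,7,10,11,14,15,18,19,22,23,26,27,30,31} = 0⊕1⊕0⊕0⊕1⊕1⊕1⊕0⊕1⊕1⊕0⊕1⊕1⊕1⊕1 = 0
p4 = XOR of data positions {5,6,7,12,13,14,15,20,21,22,23,28,29,30,31} = 0⊕1⊕0⊕0⊕1⊕1⊕1⊕1⊕0⊕1⊕0⊕1⊕1⊕1⊕1 = 0
p8 = XOR of data positions {9,10,11,12,13,14,15,24,25,26,27,28,29,30,31} = 0⊕0⊕1⊕0⊕1⊕1⊕1⊕1⊕0⊕1⊕1⊕1⊕1⊕1⊕1 = 1
p16 = XOR of data positions {17,18,19,20,21,22,23,24,25,26,27,28,29,30,31} = 1⊕0⊕1⊕1⊕0⊕1⊕0⊕1⊕0⊕1⊕1⊕1⊕1⊕1⊕1 = 1
Parity bits p1,p2,p4,p8,p16 = 00011

00011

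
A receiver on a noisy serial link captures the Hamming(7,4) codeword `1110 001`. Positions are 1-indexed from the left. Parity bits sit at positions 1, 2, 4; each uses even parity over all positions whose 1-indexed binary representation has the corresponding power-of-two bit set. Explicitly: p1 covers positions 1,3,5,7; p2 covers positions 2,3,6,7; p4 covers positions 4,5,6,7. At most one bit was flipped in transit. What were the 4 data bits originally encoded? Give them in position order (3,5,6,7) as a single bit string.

1000

s1: b1⊕b3⊕b5⊕b7 = 1⊕1⊕0⊕1 = 1
s2: b2⊕b3⊕b6⊕b7 = 1⊕1⊕0⊕1 = 1
s4: b4⊕b5⊕b6⊕b7 = 0⊕0⊕0⊕1 = 1
Syndrome (s4...s1) = 111 → position 7.
Flip bit 7: corrected codeword = 1110000
Data bits at positions 3,5,6,7: 1000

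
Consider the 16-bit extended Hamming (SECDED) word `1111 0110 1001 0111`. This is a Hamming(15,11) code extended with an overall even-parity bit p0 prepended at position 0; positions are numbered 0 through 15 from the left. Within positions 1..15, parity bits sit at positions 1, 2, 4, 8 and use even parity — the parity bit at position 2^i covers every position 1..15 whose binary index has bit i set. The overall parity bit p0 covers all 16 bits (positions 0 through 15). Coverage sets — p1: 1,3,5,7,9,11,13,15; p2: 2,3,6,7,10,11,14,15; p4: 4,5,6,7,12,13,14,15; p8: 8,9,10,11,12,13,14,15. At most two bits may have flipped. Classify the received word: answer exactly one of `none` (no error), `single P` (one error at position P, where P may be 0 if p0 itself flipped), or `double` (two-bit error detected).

s1: b1⊕b3⊕b5⊕b7⊕b9⊕b11⊕b13⊕b15 = 1⊕1⊕1⊕0⊕0⊕1⊕1⊕1 = 0
s2: b2⊕b3⊕b6⊕b7⊕b10⊕b11⊕b14⊕b15 = 1⊕1⊕1⊕0⊕0⊕1⊕1⊕1 = 0
s4: b4⊕b5⊕b6⊕b7⊕b12⊕b13⊕b14⊕b15 = 0⊕1⊕1⊕0⊕0⊕1⊕1⊕1 = 1
s8: b8⊕b9⊕b10⊕b11⊕b12⊕b13⊕b14⊕b15 = 1⊕0⊕0⊕1⊕0⊕1⊕1⊕1 = 1
Syndrome (s8...s1) = 1100 → position 12.
Overall parity (XOR of all 16 bits, including p0): 1⊕1⊕1⊕1⊕0⊕1⊕1⊕0⊕1⊕0⊕0⊕1⊕0⊕1⊕1⊕1 = 1
Overall=1, syndrome position=12 → single-bit error at position 12.

single 12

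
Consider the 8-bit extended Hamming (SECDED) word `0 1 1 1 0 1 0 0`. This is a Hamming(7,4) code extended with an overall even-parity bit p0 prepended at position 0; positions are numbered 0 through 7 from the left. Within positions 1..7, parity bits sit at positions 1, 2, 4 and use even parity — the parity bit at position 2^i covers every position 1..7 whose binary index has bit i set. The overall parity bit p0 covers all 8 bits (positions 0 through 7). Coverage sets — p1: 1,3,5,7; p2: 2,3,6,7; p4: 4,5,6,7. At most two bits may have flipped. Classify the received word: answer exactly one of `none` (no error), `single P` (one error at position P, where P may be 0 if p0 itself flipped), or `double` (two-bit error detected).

s1: b1⊕b3⊕b5⊕b7 = 1⊕1⊕1⊕0 = 1
s2: b2⊕b3⊕b6⊕b7 = 1⊕1⊕0⊕0 = 0
s4: b4⊕b5⊕b6⊕b7 = 0⊕1⊕0⊕0 = 1
Syndrome (s4...s1) = 101 → position 5.
Overall parity (XOR of all 8 bits, including p0): 0⊕1⊕1⊕1⊕0⊕1⊕0⊕0 = 0
Overall=0, syndrome position=5 → double-bit error detected (uncorrectable).

double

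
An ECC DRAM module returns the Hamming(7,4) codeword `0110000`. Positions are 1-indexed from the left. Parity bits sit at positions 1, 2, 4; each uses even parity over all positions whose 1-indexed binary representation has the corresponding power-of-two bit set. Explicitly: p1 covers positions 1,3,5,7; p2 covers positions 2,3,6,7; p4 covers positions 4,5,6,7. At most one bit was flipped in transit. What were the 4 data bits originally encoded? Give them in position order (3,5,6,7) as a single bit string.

1000

s1: b1⊕b3⊕b5⊕b7 = 0⊕1⊕0⊕0 = 1
s2: b2⊕b3⊕b6⊕b7 = 1⊕1⊕0⊕0 = 0
s4: b4⊕b5⊕b6⊕b7 = 0⊕0⊕0⊕0 = 0
Syndrome (s4...s1) = 001 → position 1.
Flip bit 1: corrected codeword = 1110000
Data bits at positions 3,5,6,7: 1000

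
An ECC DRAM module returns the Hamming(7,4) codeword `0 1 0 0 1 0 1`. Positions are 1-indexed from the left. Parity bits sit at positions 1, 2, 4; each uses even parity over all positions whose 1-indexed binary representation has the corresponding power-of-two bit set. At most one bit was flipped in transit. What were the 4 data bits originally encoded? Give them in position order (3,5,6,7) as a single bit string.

0101

s1: b1⊕b3⊕b5⊕b7 = 0⊕0⊕1⊕1 = 0
s2: b2⊕b3⊕b6⊕b7 = 1⊕0⊕0⊕1 = 0
s4: b4⊕b5⊕b6⊕b7 = 0⊕1⊕0⊕1 = 0
Syndrome (s4...s1) = 000 → position 0 (no error).
No correction needed.
Data bits at positions 3,5,6,7: 0101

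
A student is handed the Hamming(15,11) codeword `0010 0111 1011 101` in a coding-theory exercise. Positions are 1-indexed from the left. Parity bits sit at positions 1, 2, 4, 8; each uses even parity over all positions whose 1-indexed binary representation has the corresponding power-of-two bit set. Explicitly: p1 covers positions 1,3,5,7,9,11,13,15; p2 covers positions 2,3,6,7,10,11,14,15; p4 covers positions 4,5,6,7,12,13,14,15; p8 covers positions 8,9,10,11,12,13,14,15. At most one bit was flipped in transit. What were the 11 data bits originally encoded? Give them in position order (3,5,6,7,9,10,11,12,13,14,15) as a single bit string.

10011011101

s1: b1⊕b3⊕b5⊕b7⊕b9⊕b11⊕b13⊕b15 = 0⊕1⊕0⊕1⊕1⊕1⊕1⊕1 = 0
s2: b2⊕b3⊕b6⊕b7⊕b10⊕b11⊕b14⊕b15 = 0⊕1⊕1⊕1⊕0⊕1⊕0⊕1 = 1
s4: b4⊕b5⊕b6⊕b7⊕b12⊕b13⊕b14⊕b15 = 0⊕0⊕1⊕1⊕1⊕1⊕0⊕1 = 1
s8: b8⊕b9⊕b10⊕b11⊕b12⊕b13⊕b14⊕b15 = 1⊕1⊕0⊕1⊕1⊕1⊕0⊕1 = 0
Syndrome (s8...s1) = 0110 → position 6.
Flip bit 6: corrected codeword = 001000111011101
Data bits at positions 3,5,6,7,9,10,11,12,13,14,15: 10011011101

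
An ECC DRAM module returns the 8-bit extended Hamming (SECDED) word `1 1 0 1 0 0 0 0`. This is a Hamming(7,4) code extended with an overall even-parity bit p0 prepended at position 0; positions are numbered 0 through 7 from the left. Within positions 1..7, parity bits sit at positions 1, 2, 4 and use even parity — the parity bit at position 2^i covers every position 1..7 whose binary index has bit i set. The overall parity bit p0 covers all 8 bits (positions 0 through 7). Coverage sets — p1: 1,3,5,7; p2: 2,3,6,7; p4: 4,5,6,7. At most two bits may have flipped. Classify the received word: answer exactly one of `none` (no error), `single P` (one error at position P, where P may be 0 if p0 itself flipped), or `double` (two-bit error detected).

s1: b1⊕b3⊕b5⊕b7 = 1⊕1⊕0⊕0 = 0
s2: b2⊕b3⊕b6⊕b7 = 0⊕1⊕0⊕0 = 1
s4: b4⊕b5⊕b6⊕b7 = 0⊕0⊕0⊕0 = 0
Syndrome (s4...s1) = 010 → position 2.
Overall parity (XOR of all 8 bits, including p0): 1⊕1⊕0⊕1⊕0⊕0⊕0⊕0 = 1
Overall=1, syndrome position=2 → single-bit error at position 2.

single 2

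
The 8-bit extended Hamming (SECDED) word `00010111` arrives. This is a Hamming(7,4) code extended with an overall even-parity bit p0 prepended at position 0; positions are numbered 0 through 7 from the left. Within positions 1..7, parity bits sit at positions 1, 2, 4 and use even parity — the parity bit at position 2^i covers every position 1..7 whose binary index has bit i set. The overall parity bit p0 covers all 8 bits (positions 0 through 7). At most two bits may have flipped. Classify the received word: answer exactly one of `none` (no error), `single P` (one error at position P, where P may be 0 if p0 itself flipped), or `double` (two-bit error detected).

double

s1: b1⊕b3⊕b5⊕b7 = 0⊕1⊕1⊕1 = 1
s2: b2⊕b3⊕b6⊕b7 = 0⊕1⊕1⊕1 = 1
s4: b4⊕b5⊕b6⊕b7 = 0⊕1⊕1⊕1 = 1
Syndrome (s4...s1) = 111 → position 7.
Overall parity (XOR of all 8 bits, including p0): 0⊕0⊕0⊕1⊕0⊕1⊕1⊕1 = 0
Overall=0, syndrome position=7 → double-bit error detected (uncorrectable).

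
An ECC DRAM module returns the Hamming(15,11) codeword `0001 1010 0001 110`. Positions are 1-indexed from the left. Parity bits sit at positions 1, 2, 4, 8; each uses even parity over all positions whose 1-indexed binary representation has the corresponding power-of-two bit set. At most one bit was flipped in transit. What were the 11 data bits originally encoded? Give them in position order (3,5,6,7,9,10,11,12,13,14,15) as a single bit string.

s1: b1⊕b3⊕b5⊕b7⊕b9⊕b11⊕b13⊕b15 = 0⊕0⊕1⊕1⊕0⊕0⊕1⊕0 = 1
s2: b2⊕b3⊕b6⊕b7⊕b10⊕b11⊕b14⊕b15 = 0⊕0⊕0⊕1⊕0⊕0⊕1⊕0 = 0
s4: b4⊕b5⊕b6⊕b7⊕b12⊕b13⊕b14⊕b15 = 1⊕1⊕0⊕1⊕1⊕1⊕1⊕0 = 0
s8: b8⊕b9⊕b10⊕b11⊕b12⊕b13⊕b14⊕b15 = 0⊕0⊕0⊕0⊕1⊕1⊕1⊕0 = 1
Syndrome (s8...s1) = 1001 → position 9.
Flip bit 9: corrected codeword = 000110101001110
Data bits at positions 3,5,6,7,9,10,11,12,13,14,15: 01011001110

01011001110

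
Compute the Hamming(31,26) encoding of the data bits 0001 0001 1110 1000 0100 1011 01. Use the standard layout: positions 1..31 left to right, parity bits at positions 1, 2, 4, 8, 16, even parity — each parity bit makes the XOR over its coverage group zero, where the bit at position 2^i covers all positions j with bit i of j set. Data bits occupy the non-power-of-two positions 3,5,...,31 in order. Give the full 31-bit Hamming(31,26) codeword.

0101001000011110010000100101101

Place data bits at non-power-of-two positions: b3=0, b5=0, b6=0, b7=1, b9=0, b10=0, b11=0, b12=1, b13=1, b14=1, b15=1, b17=0, b18=1, b19=0, b20=0, b21=0, b22=0, b23=1, b24=0, b25=0, b26=1, b27=0, b28=1, b29=1, b30=0, b31=1.
p1 = XOR of data positions {3,5,7,9,11,13,15,17,19,21,23,25,27,29,31} = 0⊕0⊕1⊕0⊕0⊕1⊕1⊕0⊕0⊕0⊕1⊕0⊕0⊕1⊕1 = 0
p2 = XOR of data positions {3,6,7,10,11,14,15,18,19,22,23,26,27,30,31} = 0⊕0⊕1⊕0⊕0⊕1⊕1⊕1⊕0⊕0⊕1⊕1⊕0⊕0⊕1 = 1
p4 = XOR of data positions {5,6,7,12,13,14,15,20,21,22,23,28,29,30,31} = 0⊕0⊕1⊕1⊕1⊕1⊕1⊕0⊕0⊕0⊕1⊕1⊕1⊕0⊕1 = 1
p8 = XOR of data positions {9,10,11,12,13,14,15,24,25,26,27,28,29,30,31} = 0⊕0⊕0⊕1⊕1⊕1⊕1⊕0⊕0⊕1⊕0⊕1⊕1⊕0⊕1 = 0
p16 = XOR of data positions {17,18,19,20,21,22,23,24,25,26,27,28,29,30,31} = 0⊕1⊕0⊕0⊕0⊕0⊕1⊕0⊕0⊕1⊕0⊕1⊕1⊕0⊕1 = 0
Codeword b1..b31 = 0101001000011110010000100101101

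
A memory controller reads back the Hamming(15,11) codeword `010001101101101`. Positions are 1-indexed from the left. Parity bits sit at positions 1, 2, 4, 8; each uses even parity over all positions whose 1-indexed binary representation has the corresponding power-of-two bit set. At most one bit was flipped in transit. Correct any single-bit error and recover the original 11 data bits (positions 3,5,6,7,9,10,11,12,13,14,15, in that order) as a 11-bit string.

00111101111

s1: b1⊕b3⊕b5⊕b7⊕b9⊕b11⊕b13⊕b15 = 0⊕0⊕0⊕1⊕1⊕0⊕1⊕1 = 0
s2: b2⊕b3⊕b6⊕b7⊕b10⊕b11⊕b14⊕b15 = 1⊕0⊕1⊕1⊕1⊕0⊕0⊕1 = 1
s4: b4⊕b5⊕b6⊕b7⊕b12⊕b13⊕b14⊕b15 = 0⊕0⊕1⊕1⊕1⊕1⊕0⊕1 = 1
s8: b8⊕b9⊕b10⊕b11⊕b12⊕b13⊕b14⊕b15 = 0⊕1⊕1⊕0⊕1⊕1⊕0⊕1 = 1
Syndrome (s8...s1) = 1110 → position 14.
Flip bit 14: corrected codeword = 010001101101111
Data bits at positions 3,5,6,7,9,10,11,12,13,14,15: 00111101111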